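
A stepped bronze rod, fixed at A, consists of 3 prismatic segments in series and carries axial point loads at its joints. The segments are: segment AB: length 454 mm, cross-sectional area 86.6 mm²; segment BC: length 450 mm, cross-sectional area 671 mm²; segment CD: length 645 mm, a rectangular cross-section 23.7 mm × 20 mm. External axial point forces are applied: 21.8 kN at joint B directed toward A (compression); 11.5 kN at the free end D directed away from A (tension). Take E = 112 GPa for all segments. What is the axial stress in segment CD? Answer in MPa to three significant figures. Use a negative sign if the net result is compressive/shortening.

24.3 MPa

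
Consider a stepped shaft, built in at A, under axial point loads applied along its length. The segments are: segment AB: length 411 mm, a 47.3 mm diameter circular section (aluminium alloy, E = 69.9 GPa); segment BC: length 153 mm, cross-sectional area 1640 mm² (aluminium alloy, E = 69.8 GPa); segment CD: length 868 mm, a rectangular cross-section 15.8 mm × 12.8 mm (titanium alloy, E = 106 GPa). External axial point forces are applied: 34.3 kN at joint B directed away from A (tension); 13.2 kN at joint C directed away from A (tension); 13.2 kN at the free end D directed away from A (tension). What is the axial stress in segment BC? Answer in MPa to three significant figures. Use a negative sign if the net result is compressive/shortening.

Internal axial forces (sectioning from the free end, tension +): N_CD = 13.2 kN, N_BC = 26.4 kN, N_AB = 60.7 kN.
σ_BC = N_BC/A_BC = 26400/1640 = 16.1 MPa.

16.1 MPa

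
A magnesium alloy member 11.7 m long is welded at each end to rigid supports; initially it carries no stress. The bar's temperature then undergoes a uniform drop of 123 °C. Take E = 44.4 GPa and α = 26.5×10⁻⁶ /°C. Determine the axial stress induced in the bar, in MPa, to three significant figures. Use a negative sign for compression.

145 MPa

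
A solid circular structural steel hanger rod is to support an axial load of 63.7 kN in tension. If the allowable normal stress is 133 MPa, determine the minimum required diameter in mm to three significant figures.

24.7 mm

Required area A ≥ P/σ_allow = 63700/133 = 478.9 mm².
For a solid circular section, d ≥ √(4A/π) = 24.69 mm.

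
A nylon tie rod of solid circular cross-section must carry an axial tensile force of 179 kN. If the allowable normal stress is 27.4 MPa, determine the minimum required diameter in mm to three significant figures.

91.2 mm

Required area A ≥ P/σ_allow = 179000/27.4 = 6533 mm².
For a solid circular section, d ≥ √(4A/π) = 91.2 mm.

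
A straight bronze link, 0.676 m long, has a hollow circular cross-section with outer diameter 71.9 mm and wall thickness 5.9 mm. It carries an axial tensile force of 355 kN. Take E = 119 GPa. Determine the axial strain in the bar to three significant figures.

0.00244

A = 1223 mm².
σ = N/A = 290.2 MPa; ε = σ/E = 290.2/119000 = 2.439e-03.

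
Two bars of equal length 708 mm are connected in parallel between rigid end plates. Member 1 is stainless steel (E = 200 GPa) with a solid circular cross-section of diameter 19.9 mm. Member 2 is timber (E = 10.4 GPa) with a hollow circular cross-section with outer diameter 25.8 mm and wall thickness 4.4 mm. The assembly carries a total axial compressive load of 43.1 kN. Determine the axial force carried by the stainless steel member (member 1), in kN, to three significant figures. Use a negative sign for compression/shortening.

A_1 = 311 mm².
A_2 = 295.8 mm².
Equal strain + equilibrium ⇒ each member carries load in proportion to AE: A₁E₁ = 62210000 N, A₂E₂ = 3076000 N, ΣAE = 65280000 N.
F₁ = P·A₁E₁/ΣAE = -43100·62210000/65280000 = -41070 N.

-41.1 kN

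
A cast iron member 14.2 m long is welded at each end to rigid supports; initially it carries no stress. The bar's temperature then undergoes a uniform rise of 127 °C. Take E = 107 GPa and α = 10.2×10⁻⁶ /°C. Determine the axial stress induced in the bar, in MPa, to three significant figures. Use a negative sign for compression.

Free thermal expansion αLΔT = 10.2e-6 · 14200 · 127 = 18.39 mm.
The walls impose strain ε = −(18.39)/14200 = -1.2954e-03; σ = Eε = 107000 · -1.2954e-03 = -138.6 MPa.

-139 MPa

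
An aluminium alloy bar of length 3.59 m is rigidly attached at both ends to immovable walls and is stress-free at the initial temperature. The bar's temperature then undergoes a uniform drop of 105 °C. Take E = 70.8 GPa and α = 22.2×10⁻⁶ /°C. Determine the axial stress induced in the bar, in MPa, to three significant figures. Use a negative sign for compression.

Free thermal expansion αLΔT = 22.2e-6 · 3590 · -105 = -8.368 mm.
The walls impose strain ε = −(-8.368)/3590 = 2.3310e-03; σ = Eε = 70800 · 2.3310e-03 = 165 MPa.

165 MPa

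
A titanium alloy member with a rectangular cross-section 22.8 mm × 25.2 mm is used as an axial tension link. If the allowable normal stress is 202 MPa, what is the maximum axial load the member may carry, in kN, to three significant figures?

A = 574.6 mm².
P_max = σ_allow · A = 202 · 574.6 = 116100 N = 116.1 kN.

116 kN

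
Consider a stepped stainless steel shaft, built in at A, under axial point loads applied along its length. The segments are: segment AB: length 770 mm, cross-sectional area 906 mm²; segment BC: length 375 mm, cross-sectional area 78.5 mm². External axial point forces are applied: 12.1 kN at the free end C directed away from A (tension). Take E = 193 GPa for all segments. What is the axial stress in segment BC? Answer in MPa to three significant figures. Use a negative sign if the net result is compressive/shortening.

Internal axial forces (sectioning from the free end, tension +): N_BC = 12.1 kN, N_AB = 12.1 kN.
σ_BC = N_BC/A_BC = 12100/78.5 = 154.1 MPa.

154 MPa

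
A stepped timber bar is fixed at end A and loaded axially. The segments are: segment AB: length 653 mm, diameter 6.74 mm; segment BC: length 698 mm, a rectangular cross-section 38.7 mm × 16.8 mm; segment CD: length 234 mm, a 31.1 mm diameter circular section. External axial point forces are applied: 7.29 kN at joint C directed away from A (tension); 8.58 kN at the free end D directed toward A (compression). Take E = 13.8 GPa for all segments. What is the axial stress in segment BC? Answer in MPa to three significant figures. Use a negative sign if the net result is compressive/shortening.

-1.98 MPa

Internal axial forces (sectioning from the free end, tension +): N_CD = -8.58 kN, N_BC = -1.29 kN, N_AB = -1.29 kN.
A_BC = 650.2 mm².
σ_BC = N_BC/A_BC = -1290/650.2 = -1.984 MPa.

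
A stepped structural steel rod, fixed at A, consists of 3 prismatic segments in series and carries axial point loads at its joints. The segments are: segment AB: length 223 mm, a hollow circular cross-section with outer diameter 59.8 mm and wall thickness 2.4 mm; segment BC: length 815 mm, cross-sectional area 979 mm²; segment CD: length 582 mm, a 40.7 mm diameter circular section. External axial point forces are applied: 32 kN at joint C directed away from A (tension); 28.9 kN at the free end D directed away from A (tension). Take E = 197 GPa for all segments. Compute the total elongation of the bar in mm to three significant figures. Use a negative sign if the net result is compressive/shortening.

Internal axial forces (sectioning from the free end, tension +): N_CD = 28.9 kN, N_BC = 60.9 kN, N_AB = 60.9 kN.
A_AB = 432.8 mm².
A_CD = 1301 mm².
δ_AB = 60900·223/(432.8·197000) = 0.1593 mm
δ_BC = 60900·815/(979·197000) = 0.2574 mm
δ_CD = 28900·582/(1301·197000) = 0.06563 mm
δ = Σδ_i = 0.4823 mm.

0.482 mm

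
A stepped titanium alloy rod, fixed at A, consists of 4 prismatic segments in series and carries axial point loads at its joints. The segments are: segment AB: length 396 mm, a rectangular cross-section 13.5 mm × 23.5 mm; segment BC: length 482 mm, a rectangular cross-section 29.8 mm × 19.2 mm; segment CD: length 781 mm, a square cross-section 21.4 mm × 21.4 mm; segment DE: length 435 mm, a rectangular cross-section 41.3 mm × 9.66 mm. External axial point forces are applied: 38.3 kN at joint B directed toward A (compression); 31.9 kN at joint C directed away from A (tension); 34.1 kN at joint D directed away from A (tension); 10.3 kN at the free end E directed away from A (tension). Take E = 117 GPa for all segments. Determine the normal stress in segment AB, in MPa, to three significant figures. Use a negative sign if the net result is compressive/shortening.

120 MPa

Internal axial forces (sectioning from the free end, tension +): N_DE = 10.3 kN, N_CD = 44.4 kN, N_BC = 76.3 kN, N_AB = 38 kN.
A_AB = 317.2 mm².
σ_AB = N_AB/A_AB = 38000/317.2 = 119.8 MPa.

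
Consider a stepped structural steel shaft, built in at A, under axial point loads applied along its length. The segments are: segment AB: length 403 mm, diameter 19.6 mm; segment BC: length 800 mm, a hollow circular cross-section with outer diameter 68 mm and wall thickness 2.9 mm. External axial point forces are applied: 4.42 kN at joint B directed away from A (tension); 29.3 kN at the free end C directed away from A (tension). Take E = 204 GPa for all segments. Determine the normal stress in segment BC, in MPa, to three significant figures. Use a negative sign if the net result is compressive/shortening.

49.4 MPa

Internal axial forces (sectioning from the free end, tension +): N_BC = 29.3 kN, N_AB = 33.72 kN.
A_BC = 593.1 mm².
σ_BC = N_BC/A_BC = 29300/593.1 = 49.4 MPa.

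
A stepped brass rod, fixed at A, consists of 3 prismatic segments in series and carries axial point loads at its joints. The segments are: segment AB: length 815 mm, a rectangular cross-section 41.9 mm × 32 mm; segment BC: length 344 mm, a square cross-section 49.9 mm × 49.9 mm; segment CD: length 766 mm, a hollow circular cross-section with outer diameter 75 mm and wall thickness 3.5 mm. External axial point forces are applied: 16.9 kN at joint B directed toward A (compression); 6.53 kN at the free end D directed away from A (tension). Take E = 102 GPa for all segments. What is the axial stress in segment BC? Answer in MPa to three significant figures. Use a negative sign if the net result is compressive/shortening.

Internal axial forces (sectioning from the free end, tension +): N_CD = 6.53 kN, N_BC = 6.53 kN, N_AB = -10.37 kN.
A_BC = 2490 mm².
σ_BC = N_BC/A_BC = 6530/2490 = 2.622 MPa.

2.62 MPa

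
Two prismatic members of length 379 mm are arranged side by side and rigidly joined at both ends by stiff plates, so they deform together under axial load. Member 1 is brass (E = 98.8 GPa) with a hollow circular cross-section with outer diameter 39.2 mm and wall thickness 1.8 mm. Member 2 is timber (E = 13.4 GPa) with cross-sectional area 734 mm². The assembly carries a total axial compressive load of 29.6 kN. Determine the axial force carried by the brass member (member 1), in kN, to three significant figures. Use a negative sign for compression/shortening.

-20.1 kN

A_1 = 211.5 mm².
Equal strain + equilibrium ⇒ each member carries load in proportion to AE: A₁E₁ = 20900000 N, A₂E₂ = 9836000 N, ΣAE = 30730000 N.
F₁ = P·A₁E₁/ΣAE = -29600·20900000/30730000 = -20130 N.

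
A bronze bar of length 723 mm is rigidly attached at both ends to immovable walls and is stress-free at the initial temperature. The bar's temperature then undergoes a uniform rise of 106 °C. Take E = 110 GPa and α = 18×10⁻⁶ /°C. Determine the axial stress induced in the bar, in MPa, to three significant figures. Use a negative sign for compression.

-210 MPa

Free thermal expansion αLΔT = 18e-6 · 723 · 106 = 1.379 mm.
The walls impose strain ε = −(1.379)/723 = -1.9080e-03; σ = Eε = 110000 · -1.9080e-03 = -209.9 MPa.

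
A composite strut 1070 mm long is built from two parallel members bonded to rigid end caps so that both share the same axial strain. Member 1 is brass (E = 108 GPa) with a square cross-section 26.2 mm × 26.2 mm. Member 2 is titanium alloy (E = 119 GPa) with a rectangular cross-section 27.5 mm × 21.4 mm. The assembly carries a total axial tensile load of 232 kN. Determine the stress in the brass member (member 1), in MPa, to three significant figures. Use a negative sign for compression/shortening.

A_1 = 686.4 mm².
A_2 = 588.5 mm².
Equal strain + equilibrium ⇒ each member carries load in proportion to AE: A₁E₁ = 74140000 N, A₂E₂ = 70030000 N, ΣAE = 144200000 N.
σ₁ = P·E₁/ΣAE = 232000·108000/144200000 = 173.8 MPa.

174 MPa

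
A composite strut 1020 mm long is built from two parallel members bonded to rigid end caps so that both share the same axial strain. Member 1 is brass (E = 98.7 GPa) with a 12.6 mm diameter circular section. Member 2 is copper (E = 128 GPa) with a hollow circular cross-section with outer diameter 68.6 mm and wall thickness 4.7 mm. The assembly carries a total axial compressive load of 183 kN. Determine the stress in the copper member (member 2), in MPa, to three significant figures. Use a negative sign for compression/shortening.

A_1 = 124.7 mm².
A_2 = 943.5 mm².
Equal strain + equilibrium ⇒ each member carries load in proportion to AE: A₁E₁ = 12310000 N, A₂E₂ = 120800000 N, ΣAE = 133100000 N.
σ₂ = P·E₂/ΣAE = -183000·128000/133100000 = -176 MPa.

-176 MPa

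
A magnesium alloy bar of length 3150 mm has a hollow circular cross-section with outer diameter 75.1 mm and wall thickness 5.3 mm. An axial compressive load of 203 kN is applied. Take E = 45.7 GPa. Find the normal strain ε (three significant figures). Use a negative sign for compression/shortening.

-0.00382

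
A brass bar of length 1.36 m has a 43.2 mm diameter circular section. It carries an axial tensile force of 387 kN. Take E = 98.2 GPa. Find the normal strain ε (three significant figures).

0.00269

A = 1466 mm².
σ = N/A = 264 MPa; ε = σ/E = 264/98200 = 2.689e-03.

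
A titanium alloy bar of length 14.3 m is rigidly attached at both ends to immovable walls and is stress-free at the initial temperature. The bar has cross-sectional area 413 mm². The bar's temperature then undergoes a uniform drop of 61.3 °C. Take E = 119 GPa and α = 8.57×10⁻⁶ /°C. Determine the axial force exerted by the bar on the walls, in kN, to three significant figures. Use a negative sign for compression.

25.8 kN

Free thermal expansion αLΔT = 8.57e-6 · 14300 · -61.3 = -7.512 mm.
The walls impose strain ε = −(-7.512)/14300 = 5.2534e-04; σ = Eε = 119000 · 5.2534e-04 = 62.52 MPa.
Wall reaction R = σ·A = 62.52·413 = 25820 N = 25.82 kN.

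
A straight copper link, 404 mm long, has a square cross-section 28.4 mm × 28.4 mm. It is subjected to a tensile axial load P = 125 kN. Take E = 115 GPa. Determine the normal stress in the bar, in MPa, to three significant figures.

155 MPa

A = 806.6 mm².
σ = N/A = 125000/806.6 = 155 MPa.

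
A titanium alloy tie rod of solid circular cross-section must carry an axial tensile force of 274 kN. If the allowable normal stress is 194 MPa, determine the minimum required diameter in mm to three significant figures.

Required area A ≥ P/σ_allow = 274000/194 = 1412 mm².
For a solid circular section, d ≥ √(4A/π) = 42.41 mm.

42.4 mm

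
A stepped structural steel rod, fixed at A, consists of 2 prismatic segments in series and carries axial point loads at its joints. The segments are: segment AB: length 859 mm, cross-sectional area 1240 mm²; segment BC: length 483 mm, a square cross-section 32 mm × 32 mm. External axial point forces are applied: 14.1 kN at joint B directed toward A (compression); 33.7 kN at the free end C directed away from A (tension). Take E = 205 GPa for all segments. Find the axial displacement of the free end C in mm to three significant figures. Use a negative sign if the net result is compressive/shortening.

0.144 mm

Internal axial forces (sectioning from the free end, tension +): N_BC = 33.7 kN, N_AB = 19.6 kN.
A_BC = 1024 mm².
δ_AB = 19600·859/(1240·205000) = 0.06623 mm
δ_BC = 33700·483/(1024·205000) = 0.07754 mm
δ = Σδ_i = 0.1438 mm.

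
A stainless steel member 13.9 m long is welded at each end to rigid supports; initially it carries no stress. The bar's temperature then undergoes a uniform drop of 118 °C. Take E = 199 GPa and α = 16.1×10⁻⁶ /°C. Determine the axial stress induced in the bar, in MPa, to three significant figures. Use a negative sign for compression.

378 MPa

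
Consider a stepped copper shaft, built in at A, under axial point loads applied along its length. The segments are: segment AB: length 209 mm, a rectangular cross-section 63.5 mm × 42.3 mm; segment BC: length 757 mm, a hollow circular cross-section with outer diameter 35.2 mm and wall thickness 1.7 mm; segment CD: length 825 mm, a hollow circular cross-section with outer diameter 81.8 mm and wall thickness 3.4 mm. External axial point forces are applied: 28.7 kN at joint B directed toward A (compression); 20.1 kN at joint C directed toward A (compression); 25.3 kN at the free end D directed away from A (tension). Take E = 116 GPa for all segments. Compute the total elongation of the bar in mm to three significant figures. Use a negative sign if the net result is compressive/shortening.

0.389 mm

Internal axial forces (sectioning from the free end, tension +): N_CD = 25.3 kN, N_BC = 5.2 kN, N_AB = -23.5 kN.
A_AB = 2686 mm².
A_BC = 178.9 mm².
A_CD = 837.4 mm².
δ_AB = -23500·209/(2686·116000) = -0.01576 mm
δ_BC = 5200·757/(178.9·116000) = 0.1897 mm
δ_CD = 25300·825/(837.4·116000) = 0.2149 mm
δ = Σδ_i = 0.3888 mm.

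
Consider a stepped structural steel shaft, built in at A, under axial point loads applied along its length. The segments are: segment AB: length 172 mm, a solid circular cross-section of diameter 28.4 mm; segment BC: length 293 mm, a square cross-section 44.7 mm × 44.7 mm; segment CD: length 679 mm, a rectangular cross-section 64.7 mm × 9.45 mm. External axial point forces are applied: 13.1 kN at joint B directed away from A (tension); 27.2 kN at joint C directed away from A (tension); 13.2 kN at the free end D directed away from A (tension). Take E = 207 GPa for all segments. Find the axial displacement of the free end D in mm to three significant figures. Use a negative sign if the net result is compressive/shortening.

Internal axial forces (sectioning from the free end, tension +): N_CD = 13.2 kN, N_BC = 40.4 kN, N_AB = 53.5 kN.
A_AB = 633.5 mm².
A_BC = 1998 mm².
A_CD = 611.4 mm².
δ_AB = 53500·172/(633.5·207000) = 0.07018 mm
δ_BC = 40400·293/(1998·207000) = 0.02862 mm
δ_CD = 13200·679/(611.4·207000) = 0.07082 mm
δ = Σδ_i = 0.1696 mm.

0.170 mm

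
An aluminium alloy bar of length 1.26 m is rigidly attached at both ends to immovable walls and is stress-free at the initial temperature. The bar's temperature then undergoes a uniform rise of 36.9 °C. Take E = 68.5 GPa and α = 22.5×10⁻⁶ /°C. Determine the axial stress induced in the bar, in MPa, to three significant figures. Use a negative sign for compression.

-56.9 MPa

Free thermal expansion αLΔT = 22.5e-6 · 1260 · 36.9 = 1.046 mm.
The walls impose strain ε = −(1.046)/1260 = -8.3025e-04; σ = Eε = 68500 · -8.3025e-04 = -56.87 MPa.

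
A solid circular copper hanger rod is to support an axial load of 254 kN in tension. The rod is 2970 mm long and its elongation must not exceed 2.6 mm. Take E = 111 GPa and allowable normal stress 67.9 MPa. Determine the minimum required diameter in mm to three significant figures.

Required area A ≥ P/σ_allow = 254000/67.9 = 3741 mm².
For a solid circular section, d ≥ √(4A/π) = 69.01 mm.
Elongation limit: A ≥ PL/(Eδ_allow) = 254000·2970/(111000·2.6) = 2614 mm² ⇒ d ≥ 57.69 mm.
The stress limit governs.

69.0 mm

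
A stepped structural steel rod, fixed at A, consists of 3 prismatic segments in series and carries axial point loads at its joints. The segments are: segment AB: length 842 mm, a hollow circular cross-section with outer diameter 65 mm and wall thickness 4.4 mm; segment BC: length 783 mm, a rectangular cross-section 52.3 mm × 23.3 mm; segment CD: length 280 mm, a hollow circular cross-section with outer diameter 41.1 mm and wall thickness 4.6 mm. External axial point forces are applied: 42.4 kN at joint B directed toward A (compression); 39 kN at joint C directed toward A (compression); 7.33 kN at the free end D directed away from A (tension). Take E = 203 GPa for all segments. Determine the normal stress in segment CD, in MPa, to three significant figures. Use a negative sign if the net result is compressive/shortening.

13.9 MPa

Internal axial forces (sectioning from the free end, tension +): N_CD = 7.33 kN, N_BC = -31.67 kN, N_AB = -74.07 kN.
A_CD = 527.5 mm².
σ_CD = N_CD/A_CD = 7330/527.5 = 13.9 MPa.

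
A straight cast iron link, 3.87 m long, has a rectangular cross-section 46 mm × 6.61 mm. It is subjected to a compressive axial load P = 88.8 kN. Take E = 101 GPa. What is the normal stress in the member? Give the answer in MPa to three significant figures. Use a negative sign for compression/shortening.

-292 MPa

A = 304.1 mm².
σ = N/A = -88800/304.1 = -292 MPa.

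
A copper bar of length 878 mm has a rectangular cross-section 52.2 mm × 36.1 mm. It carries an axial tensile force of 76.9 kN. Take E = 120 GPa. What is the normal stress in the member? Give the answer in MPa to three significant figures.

A = 1884 mm².
σ = N/A = 76900/1884 = 40.81 MPa.

40.8 MPa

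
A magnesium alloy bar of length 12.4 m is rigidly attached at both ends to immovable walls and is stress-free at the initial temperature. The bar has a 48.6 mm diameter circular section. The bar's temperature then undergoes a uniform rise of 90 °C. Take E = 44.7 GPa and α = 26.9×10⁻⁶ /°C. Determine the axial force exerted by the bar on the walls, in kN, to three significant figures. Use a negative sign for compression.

-201 kN

Free thermal expansion αLΔT = 26.9e-6 · 12400 · 90 = 30.02 mm.
The walls impose strain ε = −(30.02)/12400 = -2.4210e-03; σ = Eε = 44700 · -2.4210e-03 = -108.2 MPa.
Wall reaction R = σ·A = -108.2·1855 = -200800 N = -200.8 kN.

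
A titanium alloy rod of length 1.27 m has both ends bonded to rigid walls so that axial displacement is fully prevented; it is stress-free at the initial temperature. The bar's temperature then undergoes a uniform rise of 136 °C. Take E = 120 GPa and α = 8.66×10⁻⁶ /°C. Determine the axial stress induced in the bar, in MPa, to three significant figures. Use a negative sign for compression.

-141 MPa

Free thermal expansion αLΔT = 8.66e-6 · 1270 · 136 = 1.496 mm.
The walls impose strain ε = −(1.496)/1270 = -1.1778e-03; σ = Eε = 120000 · -1.1778e-03 = -141.3 MPa.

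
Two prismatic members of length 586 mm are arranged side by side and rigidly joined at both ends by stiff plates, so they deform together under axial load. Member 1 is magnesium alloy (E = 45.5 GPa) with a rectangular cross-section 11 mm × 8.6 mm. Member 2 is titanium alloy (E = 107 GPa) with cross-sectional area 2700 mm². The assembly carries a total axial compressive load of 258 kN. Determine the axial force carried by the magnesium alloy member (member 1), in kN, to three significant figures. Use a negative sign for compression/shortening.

-3.79 kN

A_1 = 94.6 mm².
Equal strain + equilibrium ⇒ each member carries load in proportion to AE: A₁E₁ = 4304000 N, A₂E₂ = 288900000 N, ΣAE = 293200000 N.
F₁ = P·A₁E₁/ΣAE = -258000·4304000/293200000 = -3787 N.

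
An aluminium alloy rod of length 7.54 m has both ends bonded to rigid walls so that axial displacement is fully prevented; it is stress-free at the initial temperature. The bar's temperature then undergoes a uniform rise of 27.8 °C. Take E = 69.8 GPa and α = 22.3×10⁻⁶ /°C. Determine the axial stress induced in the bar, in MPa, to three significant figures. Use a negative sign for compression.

-43.3 MPa

Free thermal expansion αLΔT = 22.3e-6 · 7540 · 27.8 = 4.674 mm.
The walls impose strain ε = −(4.674)/7540 = -6.1994e-04; σ = Eε = 69800 · -6.1994e-04 = -43.27 MPa.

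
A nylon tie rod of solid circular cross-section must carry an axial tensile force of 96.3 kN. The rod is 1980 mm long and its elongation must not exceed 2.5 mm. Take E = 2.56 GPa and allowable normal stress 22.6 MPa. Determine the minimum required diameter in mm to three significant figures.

195 mm

Required area A ≥ P/σ_allow = 96300/22.6 = 4261 mm².
For a solid circular section, d ≥ √(4A/π) = 73.66 mm.
Elongation limit: A ≥ PL/(Eδ_allow) = 96300·1980/(2560·2.5) = 29790 mm² ⇒ d ≥ 194.8 mm.
The elongation limit governs.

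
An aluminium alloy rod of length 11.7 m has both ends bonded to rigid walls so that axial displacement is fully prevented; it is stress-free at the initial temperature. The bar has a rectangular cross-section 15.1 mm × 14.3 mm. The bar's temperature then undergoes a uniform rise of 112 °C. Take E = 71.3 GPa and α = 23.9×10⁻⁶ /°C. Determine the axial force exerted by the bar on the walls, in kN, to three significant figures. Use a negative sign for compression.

Free thermal expansion αLΔT = 23.9e-6 · 11700 · 112 = 31.32 mm.
The walls impose strain ε = −(31.32)/11700 = -2.6768e-03; σ = Eε = 71300 · -2.6768e-03 = -190.9 MPa.
Wall reaction R = σ·A = -190.9·215.9 = -41210 N = -41.21 kN.

-41.2 kN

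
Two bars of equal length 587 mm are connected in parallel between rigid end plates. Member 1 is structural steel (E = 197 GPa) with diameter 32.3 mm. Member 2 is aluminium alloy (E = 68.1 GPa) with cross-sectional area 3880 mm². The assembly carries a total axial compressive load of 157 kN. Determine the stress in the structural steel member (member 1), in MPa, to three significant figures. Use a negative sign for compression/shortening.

A_1 = 819.4 mm².
Equal strain + equilibrium ⇒ each member carries load in proportion to AE: A₁E₁ = 161400000 N, A₂E₂ = 264200000 N, ΣAE = 425600000 N.
σ₁ = P·E₁/ΣAE = -157000·197000/425600000 = -72.66 MPa.

-72.7 MPa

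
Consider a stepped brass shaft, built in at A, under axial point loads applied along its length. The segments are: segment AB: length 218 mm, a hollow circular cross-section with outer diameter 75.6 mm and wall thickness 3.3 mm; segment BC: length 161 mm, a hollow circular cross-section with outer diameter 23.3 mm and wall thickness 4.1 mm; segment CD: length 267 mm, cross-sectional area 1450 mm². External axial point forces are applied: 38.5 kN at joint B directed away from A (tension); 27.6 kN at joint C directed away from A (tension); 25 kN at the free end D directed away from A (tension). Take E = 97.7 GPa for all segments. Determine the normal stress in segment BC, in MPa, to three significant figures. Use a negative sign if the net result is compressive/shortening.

Internal axial forces (sectioning from the free end, tension +): N_CD = 25 kN, N_BC = 52.6 kN, N_AB = 91.1 kN.
A_BC = 247.3 mm².
σ_BC = N_BC/A_BC = 52600/247.3 = 212.7 MPa.

213 MPa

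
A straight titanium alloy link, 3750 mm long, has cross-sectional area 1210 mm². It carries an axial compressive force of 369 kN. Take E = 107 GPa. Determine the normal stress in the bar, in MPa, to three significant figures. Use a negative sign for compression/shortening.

-305 MPa

σ = N/A = -369000/1210 = -305 MPa.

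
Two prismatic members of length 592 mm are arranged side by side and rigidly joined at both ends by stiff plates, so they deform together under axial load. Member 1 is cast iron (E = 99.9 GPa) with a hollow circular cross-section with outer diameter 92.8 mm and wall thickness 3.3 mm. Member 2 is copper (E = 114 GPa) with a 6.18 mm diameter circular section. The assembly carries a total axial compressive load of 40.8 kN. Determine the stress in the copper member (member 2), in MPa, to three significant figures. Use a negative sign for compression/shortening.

A_1 = 927.9 mm².
A_2 = 30 mm².
Equal strain + equilibrium ⇒ each member carries load in proportion to AE: A₁E₁ = 92690000 N, A₂E₂ = 3420000 N, ΣAE = 96110000 N.
σ₂ = P·E₂/ΣAE = -40800·114000/96110000 = -48.39 MPa.

-48.4 MPa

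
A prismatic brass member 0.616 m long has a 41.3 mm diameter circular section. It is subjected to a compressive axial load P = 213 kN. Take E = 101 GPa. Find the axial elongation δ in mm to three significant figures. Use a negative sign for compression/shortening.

-0.970 mm

A = 1340 mm².
δ_mech = NL/(AE) = -213000·616/(1340·101000) = -0.9697 mm.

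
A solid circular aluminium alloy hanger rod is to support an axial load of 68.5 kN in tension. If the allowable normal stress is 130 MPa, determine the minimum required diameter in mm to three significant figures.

Required area A ≥ P/σ_allow = 68500/130 = 526.9 mm².
For a solid circular section, d ≥ √(4A/π) = 25.9 mm.

25.9 mm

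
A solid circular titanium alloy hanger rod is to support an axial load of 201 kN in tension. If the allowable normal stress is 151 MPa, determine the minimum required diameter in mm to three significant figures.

Required area A ≥ P/σ_allow = 201000/151 = 1331 mm².
For a solid circular section, d ≥ √(4A/π) = 41.17 mm.

41.2 mm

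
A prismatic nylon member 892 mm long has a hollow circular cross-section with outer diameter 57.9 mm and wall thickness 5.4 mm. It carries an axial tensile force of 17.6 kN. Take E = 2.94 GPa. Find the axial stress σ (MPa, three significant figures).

A = 890.6 mm².
σ = N/A = 17600/890.6 = 19.76 MPa.

19.8 MPa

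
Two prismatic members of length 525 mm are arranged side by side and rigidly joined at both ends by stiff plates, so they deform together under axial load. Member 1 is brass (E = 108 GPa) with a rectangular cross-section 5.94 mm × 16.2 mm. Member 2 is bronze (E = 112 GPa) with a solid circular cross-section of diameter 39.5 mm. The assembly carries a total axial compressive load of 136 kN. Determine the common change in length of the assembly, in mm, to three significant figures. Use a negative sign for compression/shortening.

A_1 = 96.23 mm².
A_2 = 1225 mm².
Equal strain + equilibrium ⇒ each member carries load in proportion to AE: A₁E₁ = 10390000 N, A₂E₂ = 137200000 N, ΣAE = 147600000 N.
δ = PL/ΣAE = -136000·525/147600000 = -0.4836 mm.

-0.484 mm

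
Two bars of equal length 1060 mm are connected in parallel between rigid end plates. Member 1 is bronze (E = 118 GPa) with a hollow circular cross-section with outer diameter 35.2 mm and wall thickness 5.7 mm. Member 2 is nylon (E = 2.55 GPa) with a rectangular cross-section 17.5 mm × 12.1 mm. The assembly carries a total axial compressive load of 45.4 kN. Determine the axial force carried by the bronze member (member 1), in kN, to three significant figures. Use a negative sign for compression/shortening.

A_1 = 528.3 mm².
A_2 = 211.8 mm².
Equal strain + equilibrium ⇒ each member carries load in proportion to AE: A₁E₁ = 62330000 N, A₂E₂ = 540000 N, ΣAE = 62870000 N.
F₁ = P·A₁E₁/ΣAE = -45400·62330000/62870000 = -45010 N.

-45.0 kN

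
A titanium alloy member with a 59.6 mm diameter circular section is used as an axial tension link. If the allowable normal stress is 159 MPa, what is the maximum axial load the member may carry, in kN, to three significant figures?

A = 2790 mm².
P_max = σ_allow · A = 159 · 2790 = 443600 N = 443.6 kN.

444 kN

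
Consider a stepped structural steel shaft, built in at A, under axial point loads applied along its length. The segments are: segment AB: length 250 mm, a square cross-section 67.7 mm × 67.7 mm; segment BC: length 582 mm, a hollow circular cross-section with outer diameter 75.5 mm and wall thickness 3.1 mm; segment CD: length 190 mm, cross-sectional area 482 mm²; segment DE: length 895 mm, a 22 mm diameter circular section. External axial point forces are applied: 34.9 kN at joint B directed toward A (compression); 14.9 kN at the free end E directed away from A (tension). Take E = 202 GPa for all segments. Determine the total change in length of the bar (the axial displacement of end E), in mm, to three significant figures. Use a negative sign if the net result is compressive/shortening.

0.258 mm

Internal axial forces (sectioning from the free end, tension +): N_DE = 14.9 kN, N_CD = 14.9 kN, N_BC = 14.9 kN, N_AB = -20 kN.
A_AB = 4583 mm².
A_BC = 705.1 mm².
A_DE = 380.1 mm².
δ_AB = -20000·250/(4583·202000) = -0.005401 mm
δ_BC = 14900·582/(705.1·202000) = 0.06088 mm
δ_CD = 14900·190/(482·202000) = 0.02908 mm
δ_DE = 14900·895/(380.1·202000) = 0.1737 mm
δ = Σδ_i = 0.2582 mm.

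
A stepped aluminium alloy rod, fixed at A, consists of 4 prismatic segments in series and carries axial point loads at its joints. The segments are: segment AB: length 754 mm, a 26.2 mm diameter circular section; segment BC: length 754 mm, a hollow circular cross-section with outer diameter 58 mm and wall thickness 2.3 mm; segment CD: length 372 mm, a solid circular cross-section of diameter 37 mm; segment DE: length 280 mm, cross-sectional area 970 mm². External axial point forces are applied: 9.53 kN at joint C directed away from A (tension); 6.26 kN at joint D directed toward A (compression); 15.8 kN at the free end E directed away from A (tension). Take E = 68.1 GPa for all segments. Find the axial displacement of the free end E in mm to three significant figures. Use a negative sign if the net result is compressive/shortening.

1.03 mm

Internal axial forces (sectioning from the free end, tension +): N_DE = 15.8 kN, N_CD = 9.54 kN, N_BC = 19.07 kN, N_AB = 19.07 kN.
A_AB = 539.1 mm².
A_BC = 402.5 mm².
A_CD = 1075 mm².
δ_AB = 19070·754/(539.1·68100) = 0.3916 mm
δ_BC = 19070·754/(402.5·68100) = 0.5246 mm
δ_CD = 9540·372/(1075·68100) = 0.04847 mm
δ_DE = 15800·280/(970·68100) = 0.06697 mm
δ = Σδ_i = 1.032 mm.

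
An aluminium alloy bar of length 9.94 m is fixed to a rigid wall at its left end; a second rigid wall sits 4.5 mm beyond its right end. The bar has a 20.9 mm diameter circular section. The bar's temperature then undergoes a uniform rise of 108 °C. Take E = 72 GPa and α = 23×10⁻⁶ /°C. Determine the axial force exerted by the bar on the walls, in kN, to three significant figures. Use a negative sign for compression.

Free thermal expansion αLΔT = 23e-6 · 9940 · 108 = 24.69 mm.
The walls engage after the gap closes; constrained expansion = 24.69 − 4.5 = 20.19 mm.
The walls impose strain ε = −(20.19)/9940 = -2.0313e-03; σ = Eε = 72000 · -2.0313e-03 = -146.3 MPa.
Wall reaction R = σ·A = -146.3·343.1 = -50170 N = -50.17 kN.

-50.2 kN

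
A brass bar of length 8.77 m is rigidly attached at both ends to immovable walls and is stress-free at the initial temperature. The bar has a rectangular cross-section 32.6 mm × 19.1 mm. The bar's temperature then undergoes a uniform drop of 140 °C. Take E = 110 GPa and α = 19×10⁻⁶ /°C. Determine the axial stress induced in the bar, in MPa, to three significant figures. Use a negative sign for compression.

293 MPa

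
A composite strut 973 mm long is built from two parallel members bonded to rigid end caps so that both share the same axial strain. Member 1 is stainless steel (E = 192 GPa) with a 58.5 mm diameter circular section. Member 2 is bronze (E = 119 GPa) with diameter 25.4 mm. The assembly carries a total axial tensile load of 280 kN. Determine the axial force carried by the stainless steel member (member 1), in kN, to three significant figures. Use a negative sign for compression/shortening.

A_1 = 2688 mm².
A_2 = 506.7 mm².
Equal strain + equilibrium ⇒ each member carries load in proportion to AE: A₁E₁ = 516100000 N, A₂E₂ = 60300000 N, ΣAE = 576400000 N.
F₁ = P·A₁E₁/ΣAE = 280000·516100000/576400000 = 250700 N.

251 kN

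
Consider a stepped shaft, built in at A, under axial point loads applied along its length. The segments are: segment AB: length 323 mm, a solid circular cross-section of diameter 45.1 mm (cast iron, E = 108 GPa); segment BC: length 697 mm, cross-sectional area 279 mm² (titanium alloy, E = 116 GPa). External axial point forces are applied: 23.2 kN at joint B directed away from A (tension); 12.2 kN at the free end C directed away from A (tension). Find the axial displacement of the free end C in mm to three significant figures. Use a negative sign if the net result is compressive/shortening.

Internal axial forces (sectioning from the free end, tension +): N_BC = 12.2 kN, N_AB = 35.4 kN.
A_AB = 1598 mm².
δ_AB = 35400·323/(1598·108000) = 0.06627 mm
δ_BC = 12200·697/(279·116000) = 0.2627 mm
δ = Σδ_i = 0.329 mm.

0.329 mm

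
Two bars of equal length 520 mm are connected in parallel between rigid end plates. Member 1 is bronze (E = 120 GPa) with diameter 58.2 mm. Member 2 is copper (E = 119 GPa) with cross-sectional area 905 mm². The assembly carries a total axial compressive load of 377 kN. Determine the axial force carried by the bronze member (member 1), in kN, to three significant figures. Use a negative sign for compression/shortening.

-282 kN

A_1 = 2660 mm².
Equal strain + equilibrium ⇒ each member carries load in proportion to AE: A₁E₁ = 319200000 N, A₂E₂ = 107700000 N, ΣAE = 426900000 N.
F₁ = P·A₁E₁/ΣAE = -377000·319200000/426900000 = -281900 N.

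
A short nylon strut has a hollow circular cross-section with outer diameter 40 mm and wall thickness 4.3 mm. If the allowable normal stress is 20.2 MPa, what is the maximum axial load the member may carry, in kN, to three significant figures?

A = 482.3 mm².
P_max = σ_allow · A = 20.2 · 482.3 = 9742 N = 9.742 kN.

9.74 kN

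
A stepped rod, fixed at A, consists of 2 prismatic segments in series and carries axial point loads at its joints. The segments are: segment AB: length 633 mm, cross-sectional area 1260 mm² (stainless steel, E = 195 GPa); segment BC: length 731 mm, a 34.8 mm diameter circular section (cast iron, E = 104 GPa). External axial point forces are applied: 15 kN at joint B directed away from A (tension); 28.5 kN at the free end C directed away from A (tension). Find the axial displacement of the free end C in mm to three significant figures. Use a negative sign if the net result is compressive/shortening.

0.323 mm

Internal axial forces (sectioning from the free end, tension +): N_BC = 28.5 kN, N_AB = 43.5 kN.
A_BC = 951.1 mm².
δ_AB = 43500·633/(1260·195000) = 0.1121 mm
δ_BC = 28500·731/(951.1·104000) = 0.2106 mm
δ = Σδ_i = 0.3227 mm.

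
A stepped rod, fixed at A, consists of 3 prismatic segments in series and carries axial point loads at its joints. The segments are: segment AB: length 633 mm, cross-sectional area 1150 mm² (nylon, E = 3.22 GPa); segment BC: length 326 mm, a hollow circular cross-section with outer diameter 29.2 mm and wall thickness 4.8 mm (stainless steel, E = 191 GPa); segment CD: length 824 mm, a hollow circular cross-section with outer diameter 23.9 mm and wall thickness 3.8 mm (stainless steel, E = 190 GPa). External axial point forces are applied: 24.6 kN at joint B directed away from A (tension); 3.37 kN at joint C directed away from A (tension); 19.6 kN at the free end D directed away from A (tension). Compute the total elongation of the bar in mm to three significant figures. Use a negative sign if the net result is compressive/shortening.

8.59 mm

Internal axial forces (sectioning from the free end, tension +): N_CD = 19.6 kN, N_BC = 22.97 kN, N_AB = 47.57 kN.
A_BC = 367.9 mm².
A_CD = 240 mm².
δ_AB = 47570·633/(1150·3220) = 8.132 mm
δ_BC = 22970·326/(367.9·191000) = 0.1066 mm
δ_CD = 19600·824/(240·190000) = 0.3542 mm
δ = Σδ_i = 8.593 mm.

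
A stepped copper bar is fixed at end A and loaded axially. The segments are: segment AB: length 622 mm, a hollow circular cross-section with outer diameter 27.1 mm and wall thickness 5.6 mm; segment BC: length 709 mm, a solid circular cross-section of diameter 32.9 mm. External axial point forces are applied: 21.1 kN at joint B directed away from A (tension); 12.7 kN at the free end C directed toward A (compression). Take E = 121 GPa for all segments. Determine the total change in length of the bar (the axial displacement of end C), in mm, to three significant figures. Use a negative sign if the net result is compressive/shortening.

Internal axial forces (sectioning from the free end, tension +): N_BC = -12.7 kN, N_AB = 8.4 kN.
A_AB = 378.2 mm².
A_BC = 850.1 mm².
δ_AB = 8400·622/(378.2·121000) = 0.1142 mm
δ_BC = -12700·709/(850.1·121000) = -0.08754 mm
δ = Σδ_i = 0.02662 mm.

0.0266 mm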